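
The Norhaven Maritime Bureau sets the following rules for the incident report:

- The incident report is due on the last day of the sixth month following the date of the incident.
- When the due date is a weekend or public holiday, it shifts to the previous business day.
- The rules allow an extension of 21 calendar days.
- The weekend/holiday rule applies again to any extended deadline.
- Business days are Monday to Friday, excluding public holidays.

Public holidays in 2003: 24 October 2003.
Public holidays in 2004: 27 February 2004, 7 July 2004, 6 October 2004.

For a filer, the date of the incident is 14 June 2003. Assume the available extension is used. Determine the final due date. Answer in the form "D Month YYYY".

6 months after 14 June 2003 is December 2003; that month ends on 31 December 2003.
31 December 2003 is a Wednesday and not a listed holiday, so it stands.
Applying the 21-calendar-day extension: 31 December 2003 + 21 days = 21 January 2004.
21 January 2004 (Wednesday) is already a business day.
Final deadline: 21 January 2004.

21 January 2004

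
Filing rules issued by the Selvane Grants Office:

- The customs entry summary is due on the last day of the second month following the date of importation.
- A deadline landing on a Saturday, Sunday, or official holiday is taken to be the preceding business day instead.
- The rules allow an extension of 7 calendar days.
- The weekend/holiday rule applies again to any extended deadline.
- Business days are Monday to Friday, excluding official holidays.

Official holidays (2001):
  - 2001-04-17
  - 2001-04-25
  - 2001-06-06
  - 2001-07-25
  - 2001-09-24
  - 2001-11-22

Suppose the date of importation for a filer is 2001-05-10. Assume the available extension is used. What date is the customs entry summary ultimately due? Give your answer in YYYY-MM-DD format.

2001-08-07

2 months after 2001-05-10 is July 2001; that month ends on 2001-07-31.
2001-07-31 falls on a Tuesday, which is a business day, so no adjustment is needed.
Applying the 7-calendar-day extension: 2001-07-31 + 7 days = 2001-08-07.
2001-08-07 falls on a Tuesday, which is a business day, so no adjustment is needed.
Deadline: 2001-08-07.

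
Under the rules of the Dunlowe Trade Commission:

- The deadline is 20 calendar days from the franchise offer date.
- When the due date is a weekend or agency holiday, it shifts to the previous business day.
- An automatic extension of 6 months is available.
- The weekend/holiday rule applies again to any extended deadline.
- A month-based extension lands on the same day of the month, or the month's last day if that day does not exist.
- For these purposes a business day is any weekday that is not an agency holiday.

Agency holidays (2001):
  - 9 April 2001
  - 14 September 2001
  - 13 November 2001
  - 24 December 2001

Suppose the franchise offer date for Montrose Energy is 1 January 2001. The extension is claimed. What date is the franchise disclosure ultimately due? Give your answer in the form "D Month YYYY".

Trigger date 1 January 2001 + 20 calendar days = 21 January 2001.
21 January 2001 falls on a Sunday. Rolling to the preceding business day gives 19 January 2001, a Friday.
The 6 months extension carries 19 January 2001 to 19 July 2001.
19 July 2001 (Thursday) is already a business day.
Deadline: 19 July 2001.

19 July 2001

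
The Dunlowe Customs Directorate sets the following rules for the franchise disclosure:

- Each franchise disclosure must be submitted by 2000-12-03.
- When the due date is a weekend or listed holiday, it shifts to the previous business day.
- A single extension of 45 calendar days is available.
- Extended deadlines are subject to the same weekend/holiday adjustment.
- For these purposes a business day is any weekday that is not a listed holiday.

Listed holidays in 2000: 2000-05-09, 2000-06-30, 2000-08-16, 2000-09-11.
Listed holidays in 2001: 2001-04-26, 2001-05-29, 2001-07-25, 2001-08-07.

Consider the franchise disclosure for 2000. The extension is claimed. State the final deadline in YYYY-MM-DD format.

Start from the fixed due date, 2000-12-03.
2000-12-03 is a Sunday, so it moves to the preceding business day, 2000-12-01 (Friday).
Applying the 45-calendar-day extension: 2000-12-01 + 45 days = 2001-01-15.
Since 2001-01-15 is a Monday and not a holiday, the date is unchanged.
Deadline: 2001-01-15.

2001-01-15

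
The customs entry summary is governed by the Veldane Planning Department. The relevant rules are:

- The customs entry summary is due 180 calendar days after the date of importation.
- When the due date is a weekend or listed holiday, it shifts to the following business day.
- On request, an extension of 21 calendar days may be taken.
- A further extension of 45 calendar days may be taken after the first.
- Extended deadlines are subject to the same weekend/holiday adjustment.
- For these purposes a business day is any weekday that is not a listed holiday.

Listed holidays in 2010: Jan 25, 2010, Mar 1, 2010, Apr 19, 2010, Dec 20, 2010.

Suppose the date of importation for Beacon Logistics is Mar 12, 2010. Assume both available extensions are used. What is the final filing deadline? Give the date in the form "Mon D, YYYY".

Nov 15, 2010

Adding 180 calendar days to Mar 12, 2010 gives Sep 8, 2010.
Since Sep 8, 2010 is a Wednesday and not a holiday, the date is unchanged.
Add the 21 calendar-day extension to Sep 8, 2010: Sep 29, 2010.
Sep 29, 2010 falls on a Wednesday, which is a business day, so no adjustment is needed.
Applying the 45-calendar-day extension: Sep 29, 2010 + 45 days = Nov 13, 2010.
Because Nov 13, 2010 is a Saturday, the deadline becomes Nov 15, 2010 (Monday).
Final deadline: Nov 15, 2010.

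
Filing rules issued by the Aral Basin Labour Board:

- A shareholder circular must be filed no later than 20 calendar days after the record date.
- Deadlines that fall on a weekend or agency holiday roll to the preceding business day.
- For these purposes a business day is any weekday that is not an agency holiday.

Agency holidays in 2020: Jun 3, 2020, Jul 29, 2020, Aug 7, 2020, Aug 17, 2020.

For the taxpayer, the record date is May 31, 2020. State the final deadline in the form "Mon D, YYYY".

Trigger date May 31, 2020 + 20 calendar days = Jun 20, 2020.
Jun 20, 2020 is a Saturday, so it moves to the preceding business day, Jun 19, 2020 (Friday).
Final deadline: Jun 19, 2020.

Jun 19, 2020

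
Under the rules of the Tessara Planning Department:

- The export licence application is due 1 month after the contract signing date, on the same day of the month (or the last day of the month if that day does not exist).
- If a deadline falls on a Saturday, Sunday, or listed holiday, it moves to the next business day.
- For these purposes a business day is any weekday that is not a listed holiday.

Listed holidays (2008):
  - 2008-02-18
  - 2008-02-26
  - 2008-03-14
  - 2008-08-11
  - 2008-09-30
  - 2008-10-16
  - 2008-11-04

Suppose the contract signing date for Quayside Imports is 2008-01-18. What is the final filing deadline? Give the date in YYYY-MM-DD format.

2008-02-19

1 month from 2008-01-18 is 2008-02-18.
2008-02-18 is a listed holiday, so it moves to the next business day, 2008-02-19 (Tuesday).
So the filing is due 2008-02-19.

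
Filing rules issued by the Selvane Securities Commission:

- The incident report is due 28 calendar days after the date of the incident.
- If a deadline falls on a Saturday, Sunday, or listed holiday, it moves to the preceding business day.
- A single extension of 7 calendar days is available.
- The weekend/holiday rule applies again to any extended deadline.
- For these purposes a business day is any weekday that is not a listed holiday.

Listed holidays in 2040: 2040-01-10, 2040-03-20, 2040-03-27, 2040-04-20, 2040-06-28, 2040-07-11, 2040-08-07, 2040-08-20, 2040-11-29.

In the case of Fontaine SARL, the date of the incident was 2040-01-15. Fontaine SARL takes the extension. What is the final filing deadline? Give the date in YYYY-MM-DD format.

2040-02-17

From 2040-01-15, 28 calendar days later is 2040-02-12.
Because 2040-02-12 is a Sunday, the deadline becomes 2040-02-10 (Friday).
Add the 7 calendar-day extension to 2040-02-10: 2040-02-17.
Since 2040-02-17 is a Friday and not a holiday, the date is unchanged.
Final deadline: 2040-02-17.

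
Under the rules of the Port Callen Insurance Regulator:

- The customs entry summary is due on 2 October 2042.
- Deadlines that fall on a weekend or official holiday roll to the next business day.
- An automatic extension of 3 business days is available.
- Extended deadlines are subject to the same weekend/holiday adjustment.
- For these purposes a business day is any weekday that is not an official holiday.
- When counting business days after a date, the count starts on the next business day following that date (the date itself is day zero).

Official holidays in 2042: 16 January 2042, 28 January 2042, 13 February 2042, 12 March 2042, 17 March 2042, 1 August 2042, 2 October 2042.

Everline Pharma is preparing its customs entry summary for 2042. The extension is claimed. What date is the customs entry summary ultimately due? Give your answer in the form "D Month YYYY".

Start from the fixed due date, 2 October 2042.
2 October 2042 falls on a listed holiday. Rolling to the next business day gives 3 October 2042, a Friday.
Counting 3 further business days from 3 October 2042 reaches 8 October 2042.
8 October 2042 is a Wednesday and not a listed holiday, so it stands.
The final due date is 8 October 2042.

8 October 2042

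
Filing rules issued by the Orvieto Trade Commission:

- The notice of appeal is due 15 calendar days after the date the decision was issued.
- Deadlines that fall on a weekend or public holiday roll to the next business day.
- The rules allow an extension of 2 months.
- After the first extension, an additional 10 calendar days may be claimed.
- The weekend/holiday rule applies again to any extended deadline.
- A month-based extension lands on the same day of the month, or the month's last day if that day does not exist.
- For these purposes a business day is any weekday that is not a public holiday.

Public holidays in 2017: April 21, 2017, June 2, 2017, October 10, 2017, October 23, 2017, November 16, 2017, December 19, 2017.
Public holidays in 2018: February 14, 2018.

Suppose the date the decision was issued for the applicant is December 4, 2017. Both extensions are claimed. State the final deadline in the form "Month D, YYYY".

Adding 15 calendar days to December 4, 2017 gives December 19, 2017.
December 19, 2017 falls on a listed holiday. Rolling to the next business day gives December 20, 2017, a Wednesday.
Applying the 2 months extension: 2 months after December 20, 2017 is February 20, 2018.
February 20, 2018 (Tuesday) is already a business day.
The 10-calendar-day extension moves the deadline from February 20, 2018 to March 2, 2018.
March 2, 2018 (Friday) is already a business day.
So the filing is due March 2, 2018.

March 2, 2018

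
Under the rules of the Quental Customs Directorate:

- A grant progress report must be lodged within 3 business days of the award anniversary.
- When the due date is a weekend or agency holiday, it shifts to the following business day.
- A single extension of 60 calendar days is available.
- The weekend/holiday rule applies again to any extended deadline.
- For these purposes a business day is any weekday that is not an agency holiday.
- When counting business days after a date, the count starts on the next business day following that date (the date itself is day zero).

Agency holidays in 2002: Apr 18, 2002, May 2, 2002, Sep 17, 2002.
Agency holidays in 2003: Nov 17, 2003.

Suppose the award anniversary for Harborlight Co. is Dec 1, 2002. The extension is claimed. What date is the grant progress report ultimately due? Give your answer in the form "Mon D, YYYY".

Feb 3, 2003

3 business days after Dec 1, 2002, excluding weekends and holidays, is Dec 4, 2002.
Since Dec 4, 2002 is a Wednesday and not a holiday, the date is unchanged.
The 60-calendar-day extension moves the deadline from Dec 4, 2002 to Feb 2, 2003.
Feb 2, 2003 falls on a Sunday. Rolling to the next business day gives Feb 3, 2003, a Monday.
The final due date is Feb 3, 2003.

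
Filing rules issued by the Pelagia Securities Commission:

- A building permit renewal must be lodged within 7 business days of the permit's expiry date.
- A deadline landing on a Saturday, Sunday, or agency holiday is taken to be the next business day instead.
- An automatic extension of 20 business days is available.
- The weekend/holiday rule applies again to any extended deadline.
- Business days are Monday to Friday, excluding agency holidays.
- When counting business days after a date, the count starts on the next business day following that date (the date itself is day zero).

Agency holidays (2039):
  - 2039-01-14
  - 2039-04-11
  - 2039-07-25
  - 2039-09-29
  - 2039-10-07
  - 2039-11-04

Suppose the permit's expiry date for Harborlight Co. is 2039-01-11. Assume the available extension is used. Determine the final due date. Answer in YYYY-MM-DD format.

2039-02-18

Starting the day after 2039-01-11 and counting 7 business days lands on 2039-01-21.
2039-01-21 (Friday) is already a business day.
Counting 20 further business days from 2039-01-21 reaches 2039-02-18.
2039-02-18 falls on a Friday, which is a business day, so no adjustment is needed.
The final due date is 2039-02-18.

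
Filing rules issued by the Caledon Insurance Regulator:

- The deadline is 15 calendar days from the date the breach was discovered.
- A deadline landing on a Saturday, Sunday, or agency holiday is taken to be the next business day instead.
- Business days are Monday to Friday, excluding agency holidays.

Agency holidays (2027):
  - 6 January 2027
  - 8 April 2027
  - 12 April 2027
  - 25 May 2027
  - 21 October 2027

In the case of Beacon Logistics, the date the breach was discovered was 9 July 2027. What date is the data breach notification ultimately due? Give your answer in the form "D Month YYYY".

26 July 2027

15 calendar days after 9 July 2027 is 24 July 2027.
24 July 2027 falls on a Saturday. Rolling to the next business day gives 26 July 2027, a Monday.
So the filing is due 26 July 2027.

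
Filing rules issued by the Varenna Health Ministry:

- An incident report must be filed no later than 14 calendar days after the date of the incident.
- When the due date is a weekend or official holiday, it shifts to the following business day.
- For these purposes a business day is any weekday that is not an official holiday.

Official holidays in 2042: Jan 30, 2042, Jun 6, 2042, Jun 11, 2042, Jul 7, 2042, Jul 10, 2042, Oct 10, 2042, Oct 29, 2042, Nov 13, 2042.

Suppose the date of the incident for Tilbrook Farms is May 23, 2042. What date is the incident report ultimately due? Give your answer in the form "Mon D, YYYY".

Jun 9, 2042

14 calendar days after May 23, 2042 is Jun 6, 2042.
Because Jun 6, 2042 is a listed holiday, the deadline becomes Jun 9, 2042 (Monday).
Final deadline: Jun 9, 2042.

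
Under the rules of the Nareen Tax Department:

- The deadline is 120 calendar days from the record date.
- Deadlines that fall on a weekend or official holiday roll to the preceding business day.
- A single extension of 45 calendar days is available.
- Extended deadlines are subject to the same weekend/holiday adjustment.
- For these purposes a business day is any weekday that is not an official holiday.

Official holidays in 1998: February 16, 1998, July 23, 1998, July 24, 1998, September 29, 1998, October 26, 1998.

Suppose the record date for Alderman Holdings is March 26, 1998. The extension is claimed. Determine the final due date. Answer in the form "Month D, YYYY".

September 4, 1998

From March 26, 1998, 120 calendar days later is July 24, 1998.
Because July 24, 1998 is a listed holiday, the deadline becomes July 22, 1998 (Wednesday).
With the 45-day extension, July 22, 1998 becomes September 5, 1998.
September 5, 1998 falls on a Saturday. Rolling to the preceding business day gives September 4, 1998, a Friday.
Deadline: September 4, 1998.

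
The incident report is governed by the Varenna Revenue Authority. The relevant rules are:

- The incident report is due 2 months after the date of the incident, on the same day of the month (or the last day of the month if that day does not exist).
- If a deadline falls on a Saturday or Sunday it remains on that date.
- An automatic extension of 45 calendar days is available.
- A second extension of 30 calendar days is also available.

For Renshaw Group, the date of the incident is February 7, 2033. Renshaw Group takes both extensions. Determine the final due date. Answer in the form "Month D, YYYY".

Moving 2 months forward from February 7, 2033 on the corresponding day gives April 7, 2033.
April 7, 2033 is a Thursday; no weekend or holiday adjustment applies.
Applying the 45-calendar-day extension: April 7, 2033 + 45 days = May 22, 2033.
No adjustment is made for weekends or holidays, so May 22, 2033 stands.
Add the 30 calendar-day extension to May 22, 2033: June 21, 2033.
June 21, 2033 is a Tuesday; no weekend or holiday adjustment applies.
So the filing is due June 21, 2033.

June 21, 2033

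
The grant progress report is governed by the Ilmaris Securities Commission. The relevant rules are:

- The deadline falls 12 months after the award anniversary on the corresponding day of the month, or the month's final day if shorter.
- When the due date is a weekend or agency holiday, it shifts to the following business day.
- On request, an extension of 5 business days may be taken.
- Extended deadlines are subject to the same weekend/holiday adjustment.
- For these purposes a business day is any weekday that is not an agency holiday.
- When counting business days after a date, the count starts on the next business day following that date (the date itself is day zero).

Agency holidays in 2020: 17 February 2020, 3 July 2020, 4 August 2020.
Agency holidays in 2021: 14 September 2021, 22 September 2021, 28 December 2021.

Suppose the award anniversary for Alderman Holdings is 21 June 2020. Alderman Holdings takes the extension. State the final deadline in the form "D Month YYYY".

12 months after 21 June 2020, on the same day of the month, is 21 June 2021.
21 June 2021 is a Monday and not a listed holiday, so it stands.
Counting 5 further business days from 21 June 2021 reaches 28 June 2021.
28 June 2021 falls on a Monday, which is a business day, so no adjustment is needed.
So the filing is due 28 June 2021.

28 June 2021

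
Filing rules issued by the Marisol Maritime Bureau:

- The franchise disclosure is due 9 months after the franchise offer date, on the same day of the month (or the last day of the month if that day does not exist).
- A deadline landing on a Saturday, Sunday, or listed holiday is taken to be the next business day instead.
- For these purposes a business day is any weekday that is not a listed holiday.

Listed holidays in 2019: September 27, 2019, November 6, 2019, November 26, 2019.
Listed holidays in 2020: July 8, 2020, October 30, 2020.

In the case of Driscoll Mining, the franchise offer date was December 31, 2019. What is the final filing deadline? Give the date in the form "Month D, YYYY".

9 months from December 31, 2019 is September 30, 2020 (day 31 does not exist in September, so the month's last day is used).
September 30, 2020 (Wednesday) is already a business day.
Final deadline: September 30, 2020.

September 30, 2020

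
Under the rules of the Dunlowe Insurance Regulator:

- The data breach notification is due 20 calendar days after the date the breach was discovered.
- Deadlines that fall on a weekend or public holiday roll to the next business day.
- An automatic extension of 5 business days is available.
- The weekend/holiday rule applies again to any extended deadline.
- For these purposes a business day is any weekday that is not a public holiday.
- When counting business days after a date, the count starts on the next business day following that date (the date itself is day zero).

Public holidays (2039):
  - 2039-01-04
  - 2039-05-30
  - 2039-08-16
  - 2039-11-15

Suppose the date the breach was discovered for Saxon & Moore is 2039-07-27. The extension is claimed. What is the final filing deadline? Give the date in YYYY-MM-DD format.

2039-08-24

Trigger date 2039-07-27 + 20 calendar days = 2039-08-16.
Because 2039-08-16 is a listed holiday, the deadline becomes 2039-08-17 (Wednesday).
Applying the 5-business-day extension: 5 business days after 2039-08-17 is 2039-08-24.
2039-08-24 (Wednesday) is already a business day.
The final due date is 2039-08-24.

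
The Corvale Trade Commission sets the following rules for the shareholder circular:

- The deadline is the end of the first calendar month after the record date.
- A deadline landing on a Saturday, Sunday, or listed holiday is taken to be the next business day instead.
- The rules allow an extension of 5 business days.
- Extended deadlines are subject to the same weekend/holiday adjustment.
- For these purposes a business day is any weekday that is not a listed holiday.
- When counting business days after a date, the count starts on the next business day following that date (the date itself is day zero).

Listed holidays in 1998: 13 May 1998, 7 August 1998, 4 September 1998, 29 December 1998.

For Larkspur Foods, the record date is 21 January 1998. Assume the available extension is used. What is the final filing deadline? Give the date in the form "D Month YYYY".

1 month after 21 January 1998 is February 1998; that month ends on 28 February 1998.
Because 28 February 1998 is a Saturday, the deadline becomes 2 March 1998 (Monday).
Counting 5 further business days from 2 March 1998 reaches 9 March 1998.
Since 9 March 1998 is a Monday and not a holiday, the date is unchanged.
The final due date is 9 March 1998.

9 March 1998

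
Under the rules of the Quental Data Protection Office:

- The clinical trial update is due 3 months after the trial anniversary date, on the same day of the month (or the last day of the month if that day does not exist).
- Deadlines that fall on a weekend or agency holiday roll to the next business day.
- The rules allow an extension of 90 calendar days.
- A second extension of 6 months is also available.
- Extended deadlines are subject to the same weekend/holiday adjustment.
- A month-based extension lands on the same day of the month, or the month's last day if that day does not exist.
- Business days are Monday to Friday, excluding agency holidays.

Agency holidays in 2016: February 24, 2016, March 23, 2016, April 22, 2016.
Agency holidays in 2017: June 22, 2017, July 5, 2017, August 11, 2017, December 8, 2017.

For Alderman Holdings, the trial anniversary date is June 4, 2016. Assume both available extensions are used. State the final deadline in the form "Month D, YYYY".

June 5, 2017

Moving 3 months forward from June 4, 2016 on the corresponding day gives September 4, 2016.
September 4, 2016 falls on a Sunday. Rolling to the next business day gives September 5, 2016, a Monday.
The 90-calendar-day extension moves the deadline from September 5, 2016 to December 4, 2016.
December 4, 2016 is a Sunday, so it moves to the next business day, December 5, 2016 (Monday).
Add 6 months to December 5, 2016: June 5, 2017.
June 5, 2017 (Monday) is already a business day.
Deadline: June 5, 2017.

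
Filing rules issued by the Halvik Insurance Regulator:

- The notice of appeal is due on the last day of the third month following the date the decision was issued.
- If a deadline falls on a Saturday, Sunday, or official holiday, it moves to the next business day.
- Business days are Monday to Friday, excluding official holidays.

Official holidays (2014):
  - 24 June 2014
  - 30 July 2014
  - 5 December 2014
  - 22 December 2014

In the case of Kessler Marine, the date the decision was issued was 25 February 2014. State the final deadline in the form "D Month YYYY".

2 June 2014

3 months after 25 February 2014 falls in May 2014; the last day of that month is 31 May 2014.
31 May 2014 is a Saturday; the next business day is 2 June 2014 (Monday).
Deadline: 2 June 2014.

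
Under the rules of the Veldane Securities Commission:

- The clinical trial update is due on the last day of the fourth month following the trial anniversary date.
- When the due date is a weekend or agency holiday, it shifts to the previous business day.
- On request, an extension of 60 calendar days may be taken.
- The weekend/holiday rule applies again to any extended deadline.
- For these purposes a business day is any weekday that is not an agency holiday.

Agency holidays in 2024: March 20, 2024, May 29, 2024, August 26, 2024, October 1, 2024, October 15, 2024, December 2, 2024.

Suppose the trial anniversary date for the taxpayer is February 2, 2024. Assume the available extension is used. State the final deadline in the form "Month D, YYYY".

The fourth month after February 2, 2024 is June 2024, whose last day is June 30, 2024.
Because June 30, 2024 is a Sunday, the deadline becomes June 28, 2024 (Friday).
Applying the 60-calendar-day extension: June 28, 2024 + 60 days = August 27, 2024.
August 27, 2024 (Tuesday) is already a business day.
Final deadline: August 27, 2024.

August 27, 2024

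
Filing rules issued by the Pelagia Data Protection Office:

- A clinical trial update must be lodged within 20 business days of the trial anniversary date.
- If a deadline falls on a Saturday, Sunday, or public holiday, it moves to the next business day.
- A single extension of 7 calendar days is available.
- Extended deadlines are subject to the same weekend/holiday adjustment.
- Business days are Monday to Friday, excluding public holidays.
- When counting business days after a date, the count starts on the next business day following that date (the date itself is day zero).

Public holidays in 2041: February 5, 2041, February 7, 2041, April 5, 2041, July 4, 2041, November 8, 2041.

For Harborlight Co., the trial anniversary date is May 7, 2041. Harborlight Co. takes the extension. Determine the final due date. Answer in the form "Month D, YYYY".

June 11, 2041

Starting the day after May 7, 2041 and counting 20 business days lands on June 4, 2041.
June 4, 2041 falls on a Tuesday, which is a business day, so no adjustment is needed.
With the 7-day extension, June 4, 2041 becomes June 11, 2041.
June 11, 2041 (Tuesday) is already a business day.
Deadline: June 11, 2041.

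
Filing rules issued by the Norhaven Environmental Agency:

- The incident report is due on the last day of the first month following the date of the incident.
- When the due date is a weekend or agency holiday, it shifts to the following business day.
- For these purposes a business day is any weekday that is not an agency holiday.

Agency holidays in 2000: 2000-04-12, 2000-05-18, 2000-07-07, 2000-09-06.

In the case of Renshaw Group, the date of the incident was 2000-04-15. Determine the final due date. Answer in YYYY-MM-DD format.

2000-05-31

1 month after 2000-04-15 falls in May 2000; the last day of that month is 2000-05-31.
2000-05-31 (Wednesday) is already a business day.
The final due date is 2000-05-31.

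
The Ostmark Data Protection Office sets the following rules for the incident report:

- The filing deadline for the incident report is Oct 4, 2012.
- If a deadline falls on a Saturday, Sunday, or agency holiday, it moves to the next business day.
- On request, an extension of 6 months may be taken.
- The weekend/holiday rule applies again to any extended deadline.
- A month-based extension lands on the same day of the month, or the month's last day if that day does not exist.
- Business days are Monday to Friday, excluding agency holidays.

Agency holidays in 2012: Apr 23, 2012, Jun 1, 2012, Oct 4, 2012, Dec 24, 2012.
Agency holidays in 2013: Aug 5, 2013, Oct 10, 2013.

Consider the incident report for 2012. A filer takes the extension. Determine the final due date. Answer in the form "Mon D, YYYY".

Apr 5, 2013

The statutory due date is Oct 4, 2012.
Oct 4, 2012 is a listed holiday; the next business day is Oct 5, 2012 (Friday).
The 6 months extension carries Oct 5, 2012 to Apr 5, 2013.
Apr 5, 2013 is a Friday and not a listed holiday, so it stands.
The final due date is Apr 5, 2013.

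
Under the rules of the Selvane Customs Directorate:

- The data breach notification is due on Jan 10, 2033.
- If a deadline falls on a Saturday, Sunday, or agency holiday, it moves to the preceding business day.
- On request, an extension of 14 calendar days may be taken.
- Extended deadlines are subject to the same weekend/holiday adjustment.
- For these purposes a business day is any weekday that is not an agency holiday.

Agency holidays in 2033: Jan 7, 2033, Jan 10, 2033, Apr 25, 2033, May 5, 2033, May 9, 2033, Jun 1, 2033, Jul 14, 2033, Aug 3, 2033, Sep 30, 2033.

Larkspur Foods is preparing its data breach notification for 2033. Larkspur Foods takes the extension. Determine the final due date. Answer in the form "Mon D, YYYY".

The stated deadline is Jan 10, 2033.
Jan 10, 2033 is a listed holiday, so it moves to the preceding business day, Jan 6, 2033 (Thursday).
The 14-calendar-day extension moves the deadline from Jan 6, 2033 to Jan 20, 2033.
Since Jan 20, 2033 is a Thursday and not a holiday, the date is unchanged.
So the filing is due Jan 20, 2033.

Jan 20, 2033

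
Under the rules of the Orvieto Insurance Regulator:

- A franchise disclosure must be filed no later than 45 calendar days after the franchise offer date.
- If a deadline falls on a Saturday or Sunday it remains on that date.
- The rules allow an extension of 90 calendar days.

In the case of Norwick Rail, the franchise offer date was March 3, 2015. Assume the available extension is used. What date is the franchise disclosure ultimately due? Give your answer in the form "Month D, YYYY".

45 calendar days after March 3, 2015 is April 17, 2015.
No adjustment is made for weekends or holidays, so April 17, 2015 stands.
Add the 90 calendar-day extension to April 17, 2015: July 16, 2015.
July 16, 2015 falls on a Thursday. The rules make no weekend/holiday allowance, so it remains July 16, 2015.
So the filing is due July 16, 2015.

July 16, 2015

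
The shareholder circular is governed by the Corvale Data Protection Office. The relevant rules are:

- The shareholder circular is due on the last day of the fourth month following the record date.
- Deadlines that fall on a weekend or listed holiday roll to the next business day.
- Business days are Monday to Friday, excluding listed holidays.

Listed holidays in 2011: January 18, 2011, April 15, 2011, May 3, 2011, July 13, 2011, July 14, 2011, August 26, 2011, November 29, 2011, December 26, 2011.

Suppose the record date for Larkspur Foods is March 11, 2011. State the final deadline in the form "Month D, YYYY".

August 1, 2011

4 months after March 11, 2011 falls in July 2011; the last day of that month is July 31, 2011.
July 31, 2011 is a Sunday; the next business day is August 1, 2011 (Monday).
Deadline: August 1, 2011.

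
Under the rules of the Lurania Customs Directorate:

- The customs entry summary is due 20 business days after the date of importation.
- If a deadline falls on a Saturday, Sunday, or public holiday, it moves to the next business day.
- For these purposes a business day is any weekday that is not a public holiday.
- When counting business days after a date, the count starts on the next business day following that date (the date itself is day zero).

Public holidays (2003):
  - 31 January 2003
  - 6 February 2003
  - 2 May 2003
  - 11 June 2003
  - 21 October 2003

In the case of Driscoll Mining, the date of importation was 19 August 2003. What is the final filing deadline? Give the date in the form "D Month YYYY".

20 business days after 19 August 2003, excluding weekends and holidays, is 16 September 2003.
Since 16 September 2003 is a Tuesday and not a holiday, the date is unchanged.
Final deadline: 16 September 2003.

16 September 2003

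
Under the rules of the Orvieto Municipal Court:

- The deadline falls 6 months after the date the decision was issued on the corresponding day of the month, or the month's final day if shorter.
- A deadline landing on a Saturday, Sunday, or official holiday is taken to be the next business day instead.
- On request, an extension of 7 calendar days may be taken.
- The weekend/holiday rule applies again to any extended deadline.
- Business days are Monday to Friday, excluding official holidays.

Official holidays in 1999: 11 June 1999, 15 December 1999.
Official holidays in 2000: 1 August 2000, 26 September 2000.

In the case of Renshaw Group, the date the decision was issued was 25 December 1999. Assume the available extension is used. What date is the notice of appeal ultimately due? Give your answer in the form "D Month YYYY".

Moving 6 months forward from 25 December 1999 on the corresponding day gives 25 June 2000.
25 June 2000 is a Sunday; the next business day is 26 June 2000 (Monday).
Applying the 7-calendar-day extension: 26 June 2000 + 7 days = 3 July 2000.
3 July 2000 falls on a Monday, which is a business day, so no adjustment is needed.
The final due date is 3 July 2000.

3 July 2000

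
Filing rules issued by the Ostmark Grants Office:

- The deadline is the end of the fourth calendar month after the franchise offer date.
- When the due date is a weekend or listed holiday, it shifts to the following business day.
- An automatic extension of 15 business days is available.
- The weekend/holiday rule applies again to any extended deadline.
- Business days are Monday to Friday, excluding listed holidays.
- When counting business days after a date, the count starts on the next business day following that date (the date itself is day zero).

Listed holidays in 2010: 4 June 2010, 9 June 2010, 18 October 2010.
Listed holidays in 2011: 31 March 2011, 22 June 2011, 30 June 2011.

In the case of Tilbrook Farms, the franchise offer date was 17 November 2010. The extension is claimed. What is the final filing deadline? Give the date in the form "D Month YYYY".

4 months after 17 November 2010 falls in March 2011; the last day of that month is 31 March 2011.
31 March 2011 is a listed holiday, so it moves to the next business day, 1 April 2011 (Friday).
The 15-business-day extension runs from 1 April 2011 to 22 April 2011.
22 April 2011 falls on a Friday, which is a business day, so no adjustment is needed.
The final due date is 22 April 2011.

22 April 2011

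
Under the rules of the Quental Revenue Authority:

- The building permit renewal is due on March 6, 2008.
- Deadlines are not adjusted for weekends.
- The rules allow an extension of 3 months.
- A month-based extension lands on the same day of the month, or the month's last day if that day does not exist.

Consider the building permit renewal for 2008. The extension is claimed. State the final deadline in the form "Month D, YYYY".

The stated deadline is March 6, 2008.
No adjustment is made for weekends or holidays, so March 6, 2008 stands.
Applying the 3 months extension: 3 months after March 6, 2008 is June 6, 2008.
June 6, 2008 is a Friday; no weekend or holiday adjustment applies.
Deadline: June 6, 2008.

June 6, 2008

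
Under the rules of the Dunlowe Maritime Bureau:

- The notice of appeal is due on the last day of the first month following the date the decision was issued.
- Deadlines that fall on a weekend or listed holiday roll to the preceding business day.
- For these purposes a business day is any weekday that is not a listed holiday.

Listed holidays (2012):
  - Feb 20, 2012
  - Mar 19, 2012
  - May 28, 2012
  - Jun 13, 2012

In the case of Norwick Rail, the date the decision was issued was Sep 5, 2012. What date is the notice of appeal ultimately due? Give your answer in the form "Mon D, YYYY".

Oct 31, 2012

The first month after Sep 5, 2012 is October 2012, whose last day is Oct 31, 2012.
Oct 31, 2012 (Wednesday) is already a business day.
Final deadline: Oct 31, 2012.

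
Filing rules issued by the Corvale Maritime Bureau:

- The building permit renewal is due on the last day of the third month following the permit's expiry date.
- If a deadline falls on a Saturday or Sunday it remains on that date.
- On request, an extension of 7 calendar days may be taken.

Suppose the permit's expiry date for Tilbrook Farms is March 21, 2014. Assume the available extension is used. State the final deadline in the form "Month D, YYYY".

3 months after March 21, 2014 is June 2014; that month ends on June 30, 2014.
June 30, 2014 is a Monday; no weekend or holiday adjustment applies.
With the 7-day extension, June 30, 2014 becomes July 7, 2014.
July 7, 2014 falls on a Monday. The rules make no weekend/holiday allowance, so it remains July 7, 2014.
Final deadline: July 7, 2014.

July 7, 2014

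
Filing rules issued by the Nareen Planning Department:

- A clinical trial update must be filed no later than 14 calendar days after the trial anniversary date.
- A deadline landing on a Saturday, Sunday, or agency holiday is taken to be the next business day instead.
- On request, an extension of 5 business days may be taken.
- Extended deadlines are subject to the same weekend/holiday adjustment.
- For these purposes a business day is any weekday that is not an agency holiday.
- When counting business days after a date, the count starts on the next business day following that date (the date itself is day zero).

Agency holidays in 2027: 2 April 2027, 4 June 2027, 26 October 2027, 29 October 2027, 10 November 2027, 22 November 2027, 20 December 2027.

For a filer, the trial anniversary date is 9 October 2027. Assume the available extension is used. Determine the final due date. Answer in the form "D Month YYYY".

Adding 14 calendar days to 9 October 2027 gives 23 October 2027.
23 October 2027 is a Saturday; the next business day is 25 October 2027 (Monday).
Applying the 5-business-day extension: 5 business days after 25 October 2027 is 3 November 2027.
3 November 2027 is a Wednesday and not a listed holiday, so it stands.
Deadline: 3 November 2027.

3 November 2027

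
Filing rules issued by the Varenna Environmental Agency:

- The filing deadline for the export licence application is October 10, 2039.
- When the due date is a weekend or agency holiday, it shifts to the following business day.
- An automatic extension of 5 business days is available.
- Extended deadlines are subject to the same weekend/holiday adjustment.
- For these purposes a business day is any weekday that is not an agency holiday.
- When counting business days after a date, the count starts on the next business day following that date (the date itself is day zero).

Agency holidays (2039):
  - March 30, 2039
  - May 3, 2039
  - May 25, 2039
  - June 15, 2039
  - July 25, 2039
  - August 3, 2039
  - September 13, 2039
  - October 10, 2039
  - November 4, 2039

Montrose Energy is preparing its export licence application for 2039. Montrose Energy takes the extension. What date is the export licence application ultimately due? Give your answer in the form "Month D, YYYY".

October 18, 2039

The stated deadline is October 10, 2039.
October 10, 2039 is a listed holiday, so it moves to the next business day, October 11, 2039 (Tuesday).
The 5-business-day extension runs from October 11, 2039 to October 18, 2039.
October 18, 2039 is a Tuesday and not a listed holiday, so it stands.
Deadline: October 18, 2039.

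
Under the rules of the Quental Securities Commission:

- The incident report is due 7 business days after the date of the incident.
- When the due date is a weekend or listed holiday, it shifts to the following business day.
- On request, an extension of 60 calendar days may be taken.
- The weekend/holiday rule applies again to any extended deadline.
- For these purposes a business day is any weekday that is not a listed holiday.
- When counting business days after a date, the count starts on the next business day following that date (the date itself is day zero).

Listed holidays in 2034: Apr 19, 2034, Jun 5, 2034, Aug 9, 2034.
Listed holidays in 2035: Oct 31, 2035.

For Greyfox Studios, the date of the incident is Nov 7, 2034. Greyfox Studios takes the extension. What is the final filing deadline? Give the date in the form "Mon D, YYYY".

Jan 15, 2035

Starting the day after Nov 7, 2034 and counting 7 business days lands on Nov 16, 2034.
Nov 16, 2034 falls on a Thursday, which is a business day, so no adjustment is needed.
Applying the 60-calendar-day extension: Nov 16, 2034 + 60 days = Jan 15, 2035.
Jan 15, 2035 (Monday) is already a business day.
Deadline: Jan 15, 2035.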